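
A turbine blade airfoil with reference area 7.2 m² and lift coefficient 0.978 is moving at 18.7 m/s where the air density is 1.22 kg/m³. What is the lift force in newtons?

L = 1500 N

L = ½ρv²S·CL = ½ × 1.22 × 18.7² × 7.2 × 0.978 = 1500 N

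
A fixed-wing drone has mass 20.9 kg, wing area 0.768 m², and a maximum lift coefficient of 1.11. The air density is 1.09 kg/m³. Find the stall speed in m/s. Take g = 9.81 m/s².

V_stall = 21 m/s

At stall, lift equals weight: L = W = m·g = 20.9 × 9.81 = 205 N.
V_stall = √(2W/(ρ·S·CL,max)) = √(2 × 205 / (1.09 × 0.768 × 1.11))
V_stall = √441.3 = 21 m/s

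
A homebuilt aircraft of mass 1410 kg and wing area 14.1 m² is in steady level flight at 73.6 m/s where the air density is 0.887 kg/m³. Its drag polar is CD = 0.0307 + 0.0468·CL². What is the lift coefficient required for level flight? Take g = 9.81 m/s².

Weight W = mg = 1410 × 9.81 = 13832 N; in level flight L = W.
q = ½ρv² = ½ × 0.887 × 73.6² = 2402 Pa.
Required CL = L/(qS) = 13832/(2402·14.1) = 0.4083.

CL = 0.408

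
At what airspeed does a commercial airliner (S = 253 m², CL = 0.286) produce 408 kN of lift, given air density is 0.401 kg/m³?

L = ½ρv²S·CL ⇒ v = √(2L/(ρ·S·CL))
v = √(2 × 4.08×10^5 / (0.401 × 253 × 0.286)) = √28120 = 168 m/s

v = 168 m/s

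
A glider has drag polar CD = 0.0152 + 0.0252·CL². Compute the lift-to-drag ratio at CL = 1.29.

CD = 0.0152 + 0.0252 × 1.29² = 0.05714
L/D = CL/CD = 1.29 / 0.05714 = 22.6

L/D = 22.6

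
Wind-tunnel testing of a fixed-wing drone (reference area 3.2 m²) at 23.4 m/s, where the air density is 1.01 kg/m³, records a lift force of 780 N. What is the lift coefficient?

CL = 0.881

From L = ½ρv²S·CL, rearranging gives CL = 2L/(ρv²S).
CL = 2 × 780 / (1.01 × 23.4² × 3.2) = 0.881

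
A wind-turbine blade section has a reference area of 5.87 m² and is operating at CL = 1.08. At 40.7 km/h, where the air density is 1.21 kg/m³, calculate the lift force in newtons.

L = 490 N

Convert speed: v = 40.7 km/h ÷ 3.6 = 11.31 m/s.
L = ½ρv²S·CL = ½ × 1.21 × 11.31² × 5.87 × 1.08 = 490 N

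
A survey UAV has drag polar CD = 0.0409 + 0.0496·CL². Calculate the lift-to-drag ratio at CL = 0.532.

CD = 0.0409 + 0.0496 × 0.532² = 0.05494
L/D = CL/CD = 0.532 / 0.05494 = 9.68

L/D = 9.68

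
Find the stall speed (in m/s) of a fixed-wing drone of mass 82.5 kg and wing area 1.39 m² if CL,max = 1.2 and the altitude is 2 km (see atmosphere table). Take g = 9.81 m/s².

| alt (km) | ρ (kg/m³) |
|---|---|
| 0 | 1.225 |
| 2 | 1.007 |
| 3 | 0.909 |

At 2 km, from the table: ρ = 1.007 kg/m³.
Weight W = mg = 82.5 × 9.81 = 809.3 N.
From L = ½ρV²S·CL,max = W: V_stall = √(2W/(ρSCL,max)) = √(2·809.3/(1.007·1.39·1.2))
V_stall = √963.7 = 31 m/s

V_stall = 31 m/s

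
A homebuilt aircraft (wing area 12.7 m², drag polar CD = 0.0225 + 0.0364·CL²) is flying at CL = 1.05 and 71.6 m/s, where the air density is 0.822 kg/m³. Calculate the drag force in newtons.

D = 1680 N

CD = 0.0225 + 0.0364 × 1.05² = 0.06263
D = ½ρv²S·CD = ½ × 0.822 × 71.6² × 12.7 × 0.06263 = 1680 N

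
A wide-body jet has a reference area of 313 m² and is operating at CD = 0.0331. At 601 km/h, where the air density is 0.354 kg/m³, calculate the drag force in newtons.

Convert speed: v = 601 km/h ÷ 3.6 = 166.9 m/s.
Dynamic pressure q = ½ρv² = ½ × 0.354 × 166.9² = 4933 Pa.
D = q·S·CD = 4933 × 313 × 0.0331 = 51100 N ≈ 51.1 kN

D = 51100 N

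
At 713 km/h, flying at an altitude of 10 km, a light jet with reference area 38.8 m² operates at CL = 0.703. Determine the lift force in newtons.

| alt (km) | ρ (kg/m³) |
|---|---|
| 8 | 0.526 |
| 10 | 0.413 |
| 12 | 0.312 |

At 10 km, from the table: ρ = 0.413 kg/m³.
Convert speed: v = 713 km/h ÷ 3.6 = 198.1 m/s.
Dynamic pressure q = ½ρv² = ½ × 0.413 × 198.1² = 8100 Pa.
L = q·S·CL = 8100 × 38.8 × 0.703 = 2.21×10^5 N ≈ 221 kN

L = 2.21×10^5 N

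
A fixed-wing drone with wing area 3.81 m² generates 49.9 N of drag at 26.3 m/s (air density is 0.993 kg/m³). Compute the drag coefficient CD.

From D = ½ρv²S·CD, rearranging gives CD = 2D/(ρv²S).
CD = 2 × 49.9 / (0.993 × 26.3² × 3.81) = 0.0381

CD = 0.0381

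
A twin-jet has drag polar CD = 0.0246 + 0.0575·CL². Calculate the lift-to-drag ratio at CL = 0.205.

L/D = 7.59

CD = 0.0246 + 0.0575 × 0.205² = 0.02702
L/D = CL/CD = 0.205 / 0.02702 = 7.59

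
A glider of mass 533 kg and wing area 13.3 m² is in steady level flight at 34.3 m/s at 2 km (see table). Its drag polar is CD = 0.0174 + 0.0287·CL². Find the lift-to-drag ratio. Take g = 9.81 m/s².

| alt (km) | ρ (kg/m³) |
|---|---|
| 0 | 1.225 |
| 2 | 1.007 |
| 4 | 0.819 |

At 2 km, from the table: ρ = 1.007 kg/m³.
Level flight ⇒ L = W = m·g = 533 × 9.81 = 5228.7 N.
Dynamic pressure q = 0.5 × 1.007 × 34.3² = 592.4 Pa.
CL = W/(q·S) = 5228.7 / (592.4 × 13.3) = 0.6637.
CD = 0.0174 + 0.0287 × 0.6637² = 0.03004.
L/D = CL/CD = 0.6637 / 0.03004 = 22.1

L/D = 22.1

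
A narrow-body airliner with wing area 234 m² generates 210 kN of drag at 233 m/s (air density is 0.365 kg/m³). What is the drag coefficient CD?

CD = 0.0906

From D = ½ρv²S·CD, rearranging gives CD = 2D/(ρv²S).
CD = 2 × 2.1×10^5 / (0.365 × 233² × 234) = 0.0906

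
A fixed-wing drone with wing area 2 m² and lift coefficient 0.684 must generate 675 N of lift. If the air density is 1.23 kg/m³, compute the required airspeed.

v = 28.3 m/s

L = ½ρv²S·CL ⇒ v = √(2L/(ρ·S·CL))
v = √(2 × 675 / (1.23 × 2 × 0.684)) = √802.3 = 28.3 m/s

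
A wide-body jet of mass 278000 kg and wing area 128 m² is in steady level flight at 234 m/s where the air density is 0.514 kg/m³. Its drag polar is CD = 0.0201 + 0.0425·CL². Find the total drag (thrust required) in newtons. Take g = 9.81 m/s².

In steady level flight, lift balances weight: W = mg = 278000 × 9.81 = 2.7272×10^6 N.
q = ½ρv² = ½ × 0.514 × 234² = 14070 Pa.
CL = 2W/(ρv²S) = 2×2.7272×10^6/(0.514×234²×128) = 1.514.
CD = 0.0201 + 0.0425 × 1.514² = 0.1175.
D = q·S·CD = 14070 × 128 × 0.1175 = 2.117×10^5 N

D = 2.12×10^5 N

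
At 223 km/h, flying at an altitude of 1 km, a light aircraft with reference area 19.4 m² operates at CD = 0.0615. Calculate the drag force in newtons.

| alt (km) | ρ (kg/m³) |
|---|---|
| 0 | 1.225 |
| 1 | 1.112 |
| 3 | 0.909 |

At 1 km, from the table: ρ = 1.112 kg/m³.
Convert speed: v = 223 km/h ÷ 3.6 = 61.94 m/s.
Dynamic pressure q = ½ρv² = ½ × 1.112 × 61.94² = 2133 Pa.
D = q·S·CD = 2133 × 19.4 × 0.0615 = 2550 N

D = 2550 N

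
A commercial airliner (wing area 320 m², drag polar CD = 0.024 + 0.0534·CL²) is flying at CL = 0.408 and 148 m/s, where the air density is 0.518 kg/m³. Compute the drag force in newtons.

CD = 0.024 + 0.0534 × 0.408² = 0.03289
D = ½ρv²S·CD = ½ × 0.518 × 148² × 320 × 0.03289 = 59700 N

D = 59700 N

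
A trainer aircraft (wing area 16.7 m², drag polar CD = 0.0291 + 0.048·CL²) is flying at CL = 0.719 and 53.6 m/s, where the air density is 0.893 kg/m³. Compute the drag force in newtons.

D = 1150 N

CD = 0.0291 + 0.048 × 0.719² = 0.05391
D = ½ρv²S·CD = ½ × 0.893 × 53.6² × 16.7 × 0.05391 = 1150 N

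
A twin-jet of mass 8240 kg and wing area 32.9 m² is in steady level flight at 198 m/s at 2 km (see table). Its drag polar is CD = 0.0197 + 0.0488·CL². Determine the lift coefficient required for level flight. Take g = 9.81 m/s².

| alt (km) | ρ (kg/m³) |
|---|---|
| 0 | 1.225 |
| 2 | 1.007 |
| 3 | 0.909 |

At 2 km, from the table: ρ = 1.007 kg/m³.
Level flight ⇒ L = W = m·g = 8240 × 9.81 = 80834 N.
Dynamic pressure q = 0.5 × 1.007 × 198² = 19740 Pa.
CL = W/(q·S) = 80834 / (19740 × 32.9) = 0.1245.

CL = 0.124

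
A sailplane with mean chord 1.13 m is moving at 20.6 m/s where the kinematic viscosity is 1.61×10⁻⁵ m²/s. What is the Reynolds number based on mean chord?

Re = v·c/ν = 20.6 × 1.13 / (1.61×10⁻⁵) = 1.45×10^6

Re = 1.45×10^6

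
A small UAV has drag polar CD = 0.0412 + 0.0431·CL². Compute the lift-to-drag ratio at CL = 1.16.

L/D = 11.7

CD = 0.0412 + 0.0431 × 1.16² = 0.0992
L/D = CL/CD = 1.16 / 0.0992 = 11.7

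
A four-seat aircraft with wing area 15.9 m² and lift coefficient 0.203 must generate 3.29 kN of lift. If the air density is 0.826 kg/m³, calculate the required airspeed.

L = ½ρv²S·CL ⇒ v = √(2L/(ρ·S·CL))
v = √(2 × 3290 / (0.826 × 15.9 × 0.203)) = √2468 = 49.7 m/s

v = 49.7 m/s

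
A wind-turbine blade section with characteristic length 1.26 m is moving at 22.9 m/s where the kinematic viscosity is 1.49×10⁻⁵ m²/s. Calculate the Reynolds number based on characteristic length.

Re = 1.94×10^6

Re = v·c/ν = 22.9 × 1.26 / (1.49×10⁻⁵) = 1.94×10^6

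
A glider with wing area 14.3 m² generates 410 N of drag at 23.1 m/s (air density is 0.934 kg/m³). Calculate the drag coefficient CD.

From D = ½ρv²S·CD, rearranging gives CD = 2D/(ρv²S).
CD = 2 × 410 / (0.934 × 23.1² × 14.3) = 0.115

CD = 0.115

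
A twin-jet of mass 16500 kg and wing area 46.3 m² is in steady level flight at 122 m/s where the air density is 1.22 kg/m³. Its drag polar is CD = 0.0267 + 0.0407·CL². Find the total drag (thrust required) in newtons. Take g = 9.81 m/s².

D = 13800 N

In steady level flight, lift balances weight: W = mg = 16500 × 9.81 = 1.6186×10^5 N.
q = ½ρv² = ½ × 1.22 × 122² = 9079 Pa.
CL = 2W/(ρv²S) = 2×1.6186×10^5/(1.22×122²×46.3) = 0.3851.
CD = 0.0267 + 0.0407 × 0.3851² = 0.03273.
D = q·S·CD = 9079 × 46.3 × 0.03273 = 13760 N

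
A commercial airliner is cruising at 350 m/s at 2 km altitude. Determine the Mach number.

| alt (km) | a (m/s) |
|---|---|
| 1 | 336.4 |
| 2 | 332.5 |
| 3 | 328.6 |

M = 1.05

At 2 km, from the table: a = 332.5 m/s.
M = v/a = 350 / 332.5 = 1.05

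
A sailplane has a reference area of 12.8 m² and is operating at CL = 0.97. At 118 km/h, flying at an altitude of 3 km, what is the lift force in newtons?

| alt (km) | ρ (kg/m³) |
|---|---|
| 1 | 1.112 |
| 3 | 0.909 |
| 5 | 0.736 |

At 3 km, from the table: ρ = 0.909 kg/m³.
Convert speed: v = 118 km/h ÷ 3.6 = 32.78 m/s.
L = ½ρv²S·CL = ½ × 0.909 × 32.78² × 12.8 × 0.97 = 6060 N ≈ 6.06 kN

L = 6060 N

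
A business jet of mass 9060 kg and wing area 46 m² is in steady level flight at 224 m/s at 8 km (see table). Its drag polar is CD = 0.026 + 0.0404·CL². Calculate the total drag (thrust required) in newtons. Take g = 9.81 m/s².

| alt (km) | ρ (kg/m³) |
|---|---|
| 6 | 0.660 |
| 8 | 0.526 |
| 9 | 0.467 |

At 8 km, from the table: ρ = 0.526 kg/m³.
In steady level flight, lift balances weight: W = mg = 9060 × 9.81 = 88879 N.
Dynamic pressure q = 0.5 × 0.526 × 224² = 13200 Pa.
CL = 2W/(ρv²S) = 2×88879/(0.526×224²×46) = 0.1464.
CD = 0.026 + 0.0404 × 0.1464² = 0.02687.
D = q·S·CD = 13200 × 46 × 0.02687 = 16310 N

D = 16300 N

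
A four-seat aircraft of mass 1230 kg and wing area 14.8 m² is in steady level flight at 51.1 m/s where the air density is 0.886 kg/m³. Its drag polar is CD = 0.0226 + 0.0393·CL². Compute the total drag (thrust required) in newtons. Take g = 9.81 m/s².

Weight W = mg = 1230 × 9.81 = 12066 N; in level flight L = W.
q = ½ρv² = ½ × 0.886 × 51.1² = 1157 Pa.
CL = 2W/(ρv²S) = 2×12066/(0.886×51.1²×14.8) = 0.7048.
CD = 0.0226 + 0.0393 × 0.7048² = 0.04212.
D = q·S·CD = 1157 × 14.8 × 0.04212 = 721.1 N

D = 721 N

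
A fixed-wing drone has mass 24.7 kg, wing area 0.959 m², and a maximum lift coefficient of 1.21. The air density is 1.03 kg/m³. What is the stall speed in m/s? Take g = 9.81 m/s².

Weight W = mg = 24.7 × 9.81 = 242.3 N.
From L = ½ρV²S·CL,max = W: V_stall = √(2W/(ρSCL,max)) = √(2·242.3/(1.03·0.959·1.21))
V_stall = √405.5 = 20.1 m/s

V_stall = 20.1 m/s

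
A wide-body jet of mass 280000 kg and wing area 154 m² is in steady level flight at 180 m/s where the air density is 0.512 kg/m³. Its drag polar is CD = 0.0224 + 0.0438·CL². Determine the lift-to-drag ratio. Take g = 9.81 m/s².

L/D = 9.56

Weight W = mg = 280000 × 9.81 = 2.7468×10^6 N; in level flight L = W.
q = ½ρv² = ½ × 0.512 × 180² = 8294 Pa.
CL = 2W/(ρv²S) = 2×2.7468×10^6/(0.512×180²×154) = 2.15.
CD = 0.0224 + 0.0438 × 2.15² = 0.2249.
L/D = CL/CD = 2.15 / 0.2249 = 9.56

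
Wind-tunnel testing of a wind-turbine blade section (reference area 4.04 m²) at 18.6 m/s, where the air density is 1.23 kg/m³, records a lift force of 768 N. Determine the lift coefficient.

CL = 0.893

From L = ½ρv²S·CL, rearranging gives CL = 2L/(ρv²S).
CL = 2 × 768 / (1.23 × 18.6² × 4.04) = 0.893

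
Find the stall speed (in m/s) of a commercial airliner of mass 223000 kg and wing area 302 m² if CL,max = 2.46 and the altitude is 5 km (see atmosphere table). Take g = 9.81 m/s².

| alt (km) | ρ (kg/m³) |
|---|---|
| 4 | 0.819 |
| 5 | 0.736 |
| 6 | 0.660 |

At 5 km, from the table: ρ = 0.736 kg/m³.
Stall occurs when L = W at CL,max. W = mg = 223000 × 9.81 = 2.188×10^6 N.
From L = ½ρV²S·CL,max = W: V_stall = √(2W/(ρSCL,max)) = √(2·2.188×10^6/(0.736·302·2.46))
V_stall = √8002 = 89.5 m/s

V_stall = 89.5 m/s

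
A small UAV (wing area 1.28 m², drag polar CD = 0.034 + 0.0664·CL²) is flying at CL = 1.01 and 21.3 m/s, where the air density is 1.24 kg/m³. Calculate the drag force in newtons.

D = 36.6 N

CD = 0.034 + 0.0664 × 1.01² = 0.1017
D = ½ρv²S·CD = ½ × 1.24 × 21.3² × 1.28 × 0.1017 = 36.6 N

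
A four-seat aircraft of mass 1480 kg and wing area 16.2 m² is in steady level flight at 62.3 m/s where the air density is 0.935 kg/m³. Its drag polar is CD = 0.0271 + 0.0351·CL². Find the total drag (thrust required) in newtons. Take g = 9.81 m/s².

In steady level flight, lift balances weight: W = mg = 1480 × 9.81 = 14519 N.
q = ½ρv² = ½ × 0.935 × 62.3² = 1815 Pa.
Required CL = L/(qS) = 14519/(1815·16.2) = 0.4939.
CD = 0.0271 + 0.0351 × 0.4939² = 0.03566.
D = q·S·CD = 1815 × 16.2 × 0.03566 = 1048 N

D = 1050 N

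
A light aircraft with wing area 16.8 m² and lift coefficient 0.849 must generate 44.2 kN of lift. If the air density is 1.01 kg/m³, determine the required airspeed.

v = 78.3 m/s

L = ½ρv²S·CL ⇒ v = √(2L/(ρ·S·CL))
v = √(2 × 44200 / (1.01 × 16.8 × 0.849)) = √6136 = 78.3 m/s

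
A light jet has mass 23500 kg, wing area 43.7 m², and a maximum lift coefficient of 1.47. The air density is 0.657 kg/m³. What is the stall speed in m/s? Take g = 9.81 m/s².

Weight W = mg = 23500 × 9.81 = 2.305×10^5 N.
From L = ½ρV²S·CL,max = W: V_stall = √(2W/(ρSCL,max)) = √(2·2.305×10^5/(0.657·43.7·1.47))
V_stall = √10920 = 105 m/s

V_stall = 105 m/s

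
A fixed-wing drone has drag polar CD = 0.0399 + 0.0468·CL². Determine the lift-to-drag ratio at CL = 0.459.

L/D = 9.22

CD = 0.0399 + 0.0468 × 0.459² = 0.04976
L/D = CL/CD = 0.459 / 0.04976 = 9.22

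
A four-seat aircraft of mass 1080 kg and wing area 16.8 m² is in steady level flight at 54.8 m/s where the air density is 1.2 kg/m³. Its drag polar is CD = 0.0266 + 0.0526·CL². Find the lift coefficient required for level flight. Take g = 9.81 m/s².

Weight W = mg = 1080 × 9.81 = 10595 N; in level flight L = W.
q = ½ρv² = ½ × 1.2 × 54.8² = 1802 Pa.
CL = W/(q·S) = 10595 / (1802 × 16.8) = 0.35.

CL = 0.35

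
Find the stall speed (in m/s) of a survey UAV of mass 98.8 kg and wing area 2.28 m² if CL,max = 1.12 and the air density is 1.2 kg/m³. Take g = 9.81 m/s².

V_stall = 25.2 m/s

Weight W = mg = 98.8 × 9.81 = 969.2 N.
From L = ½ρV²S·CL,max = W: V_stall = √(2W/(ρSCL,max)) = √(2·969.2/(1.2·2.28·1.12))
V_stall = √632.6 = 25.2 m/s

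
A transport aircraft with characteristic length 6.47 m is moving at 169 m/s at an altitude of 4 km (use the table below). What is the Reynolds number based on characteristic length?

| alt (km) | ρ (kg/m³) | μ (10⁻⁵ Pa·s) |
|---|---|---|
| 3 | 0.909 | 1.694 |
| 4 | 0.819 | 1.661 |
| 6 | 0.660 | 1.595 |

Re = 5.39×10^7

At 4 km, from the table: ρ = 0.819 kg/m³, μ = 1.661×10⁻⁵ Pa·s.
Re = ρ·v·c/μ = 0.819 × 169 × 6.47 / (1.661×10⁻⁵) = 5.39×10^7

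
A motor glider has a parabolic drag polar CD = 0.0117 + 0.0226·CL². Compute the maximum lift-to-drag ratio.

For CD = CD0 + K·CL², (L/D)max occurs at CL* = √(CD0/K) and equals 1/(2√(K·CD0)).
(L/D)max = 1/(2√(0.0226 × 0.0117)) = 1/(2 × 0.01626) = 30.7

(L/D)max = 30.7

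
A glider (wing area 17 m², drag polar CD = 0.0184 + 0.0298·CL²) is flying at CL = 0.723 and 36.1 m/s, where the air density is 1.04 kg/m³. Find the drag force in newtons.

CD = 0.0184 + 0.0298 × 0.723² = 0.03398
D = ½ρv²S·CD = ½ × 1.04 × 36.1² × 17 × 0.03398 = 391 N

D = 391 N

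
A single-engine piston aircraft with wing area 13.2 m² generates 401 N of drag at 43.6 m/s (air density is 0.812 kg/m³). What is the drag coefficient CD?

From D = ½ρv²S·CD, rearranging gives CD = 2D/(ρv²S).
CD = 2 × 401 / (0.812 × 43.6² × 13.2) = 0.0394

CD = 0.0394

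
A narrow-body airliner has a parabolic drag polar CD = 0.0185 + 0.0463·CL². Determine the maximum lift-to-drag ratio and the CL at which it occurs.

(L/D)max = 17.1, at CL = 0.632

For CD = CD0 + K·CL², (L/D)max occurs at CL* = √(CD0/K) and equals 1/(2√(K·CD0)).
(L/D)max = 1/(2√(0.0463 × 0.0185)) = 1/(2 × 0.02927) = 17.1
CL* = √(0.0185/0.0463) = 0.632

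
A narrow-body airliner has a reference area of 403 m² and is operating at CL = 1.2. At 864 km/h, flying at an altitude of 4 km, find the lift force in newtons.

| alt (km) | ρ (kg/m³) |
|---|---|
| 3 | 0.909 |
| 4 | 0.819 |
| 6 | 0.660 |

At 4 km, from the table: ρ = 0.819 kg/m³.
Convert speed: v = 864 km/h ÷ 3.6 = 240 m/s.
L = ½ρv²S·CL = ½ × 0.819 × 240² × 403 × 1.2 = 1.14×10^7 N ≈ 11400 kN

L = 1.14×10^7 N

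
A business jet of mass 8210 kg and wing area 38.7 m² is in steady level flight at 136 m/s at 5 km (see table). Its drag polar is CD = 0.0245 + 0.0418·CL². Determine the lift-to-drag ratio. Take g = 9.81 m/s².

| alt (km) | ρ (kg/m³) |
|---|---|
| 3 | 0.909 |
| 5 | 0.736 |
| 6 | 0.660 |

L/D = 10.8

At 5 km, from the table: ρ = 0.736 kg/m³.
Level flight ⇒ L = W = m·g = 8210 × 9.81 = 80540 N.
q = ½ρv² = ½ × 0.736 × 136² = 6807 Pa.
Required CL = L/(qS) = 80540/(6807·38.7) = 0.3058.
CD = 0.0245 + 0.0418 × 0.3058² = 0.02841.
L/D = CL/CD = 0.3058 / 0.02841 = 10.8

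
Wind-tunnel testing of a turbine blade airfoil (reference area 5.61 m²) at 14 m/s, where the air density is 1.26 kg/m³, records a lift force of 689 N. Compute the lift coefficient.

CL = 0.995

From L = ½ρv²S·CL, rearranging gives CL = 2L/(ρv²S).
CL = 2 × 689 / (1.26 × 14² × 5.61) = 0.995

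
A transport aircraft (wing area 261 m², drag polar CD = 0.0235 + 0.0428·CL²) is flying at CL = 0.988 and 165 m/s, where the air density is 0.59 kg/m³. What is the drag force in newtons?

CD = 0.0235 + 0.0428 × 0.988² = 0.06528
D = ½ρv²S·CD = ½ × 0.59 × 165² × 261 × 0.06528 = 1.37×10^5 N

D = 1.37×10^5 N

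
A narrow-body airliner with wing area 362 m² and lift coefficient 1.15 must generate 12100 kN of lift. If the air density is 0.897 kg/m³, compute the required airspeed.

v = 255 m/s

L = ½ρv²S·CL ⇒ v = √(2L/(ρ·S·CL))
v = √(2 × 1.21×10^7 / (0.897 × 362 × 1.15)) = √64810 = 255 m/s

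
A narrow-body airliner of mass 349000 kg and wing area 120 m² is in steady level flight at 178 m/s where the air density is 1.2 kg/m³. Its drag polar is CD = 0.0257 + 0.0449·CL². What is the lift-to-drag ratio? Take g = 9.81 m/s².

Level flight ⇒ L = W = m·g = 349000 × 9.81 = 3.4237×10^6 N.
q = ½ρv² = ½ × 1.2 × 178² = 19010 Pa.
CL = W/(q·S) = 3.4237×10^6 / (19010 × 120) = 1.501.
CD = 0.0257 + 0.0449 × 1.501² = 0.1268.
L/D = CL/CD = 1.501 / 0.1268 = 11.8

L/D = 11.8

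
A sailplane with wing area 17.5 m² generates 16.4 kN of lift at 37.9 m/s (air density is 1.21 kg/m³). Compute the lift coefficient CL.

From L = ½ρv²S·CL, rearranging gives CL = 2L/(ρv²S).
CL = 2 × 16400 / (1.21 × 37.9² × 17.5) = 1.08

CL = 1.08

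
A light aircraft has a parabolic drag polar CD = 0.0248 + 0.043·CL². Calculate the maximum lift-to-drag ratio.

(L/D)max = 15.3

For CD = CD0 + K·CL², (L/D)max occurs at CL* = √(CD0/K) and equals 1/(2√(K·CD0)).
(L/D)max = 1/(2√(0.043 × 0.0248)) = 1/(2 × 0.03266) = 15.3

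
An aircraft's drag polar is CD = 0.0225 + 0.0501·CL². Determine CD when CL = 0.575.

CD = 0.0391

CD = 0.0225 + 0.0501 × 0.575² = 0.0225 + 0.01656 = 0.0391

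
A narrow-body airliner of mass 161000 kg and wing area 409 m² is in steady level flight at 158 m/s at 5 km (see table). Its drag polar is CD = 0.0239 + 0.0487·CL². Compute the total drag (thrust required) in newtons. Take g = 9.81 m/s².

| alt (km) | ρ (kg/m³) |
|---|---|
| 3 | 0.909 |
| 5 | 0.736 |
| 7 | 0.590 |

At 5 km, from the table: ρ = 0.736 kg/m³.
Weight W = mg = 161000 × 9.81 = 1.5794×10^6 N; in level flight L = W.
q = ½ρv² = ½ × 0.736 × 158² = 9187 Pa.
CL = 2W/(ρv²S) = 2×1.5794×10^6/(0.736×158²×409) = 0.4203.
CD = 0.0239 + 0.0487 × 0.4203² = 0.0325.
D = q·S·CD = 9187 × 409 × 0.0325 = 1.221×10^5 N

D = 1.22×10^5 N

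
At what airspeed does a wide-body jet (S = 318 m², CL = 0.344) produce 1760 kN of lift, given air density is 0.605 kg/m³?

L = ½ρv²S·CL ⇒ v = √(2L/(ρ·S·CL))
v = √(2 × 1.76×10^6 / (0.605 × 318 × 0.344)) = √53190 = 231 m/s

v = 231 m/s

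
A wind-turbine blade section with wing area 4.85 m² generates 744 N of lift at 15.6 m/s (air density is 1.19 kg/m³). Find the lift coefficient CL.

CL = 1.06

From L = ½ρv²S·CL, rearranging gives CL = 2L/(ρv²S).
CL = 2 × 744 / (1.19 × 15.6² × 4.85) = 1.06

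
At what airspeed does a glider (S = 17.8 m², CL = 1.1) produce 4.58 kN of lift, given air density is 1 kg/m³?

L = ½ρv²S·CL ⇒ v = √(2L/(ρ·S·CL))
v = √(2 × 4580 / (1 × 17.8 × 1.1)) = √467.8 = 21.6 m/s

v = 21.6 m/s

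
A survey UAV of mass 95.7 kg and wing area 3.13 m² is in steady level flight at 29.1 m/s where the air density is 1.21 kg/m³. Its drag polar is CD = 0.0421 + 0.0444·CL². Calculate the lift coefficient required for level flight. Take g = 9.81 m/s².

Weight W = mg = 95.7 × 9.81 = 938.82 N; in level flight L = W.
Dynamic pressure q = 0.5 × 1.21 × 29.1² = 512.3 Pa.
Required CL = L/(qS) = 938.82/(512.3·3.13) = 0.5855.

CL = 0.585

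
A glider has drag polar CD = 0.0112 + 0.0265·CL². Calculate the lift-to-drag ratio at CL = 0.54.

CD = 0.0112 + 0.0265 × 0.54² = 0.01893
L/D = CL/CD = 0.54 / 0.01893 = 28.5

L/D = 28.5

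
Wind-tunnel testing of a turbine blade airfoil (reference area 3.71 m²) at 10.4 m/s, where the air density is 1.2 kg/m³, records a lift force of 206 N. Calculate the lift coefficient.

CL = 0.856

From L = ½ρv²S·CL, rearranging gives CL = 2L/(ρv²S).
CL = 2 × 206 / (1.2 × 10.4² × 3.71) = 0.856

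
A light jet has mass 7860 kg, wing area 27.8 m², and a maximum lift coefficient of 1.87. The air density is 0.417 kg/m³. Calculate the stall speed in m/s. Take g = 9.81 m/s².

V_stall = 84.3 m/s

At stall, lift equals weight: L = W = m·g = 7860 × 9.81 = 77110 N.
From L = ½ρV²S·CL,max = W: V_stall = √(2W/(ρSCL,max)) = √(2·77110/(0.417·27.8·1.87))
V_stall = √7114 = 84.3 m/s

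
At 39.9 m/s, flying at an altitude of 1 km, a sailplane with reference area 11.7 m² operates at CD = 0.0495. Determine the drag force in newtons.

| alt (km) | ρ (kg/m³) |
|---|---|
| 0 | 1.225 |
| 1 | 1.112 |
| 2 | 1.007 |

At 1 km, from the table: ρ = 1.112 kg/m³.
D = ½ρv²S·CD = ½ × 1.112 × 39.9² × 11.7 × 0.0495 = 513 N

D = 513 N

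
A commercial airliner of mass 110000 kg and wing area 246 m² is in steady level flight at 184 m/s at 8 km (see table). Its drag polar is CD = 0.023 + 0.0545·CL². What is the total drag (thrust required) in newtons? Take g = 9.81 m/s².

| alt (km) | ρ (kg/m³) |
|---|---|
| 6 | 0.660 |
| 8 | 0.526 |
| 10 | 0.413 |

At 8 km, from the table: ρ = 0.526 kg/m³.
Weight W = mg = 110000 × 9.81 = 1.0791×10^6 N; in level flight L = W.
Dynamic pressure q = 0.5 × 0.526 × 184² = 8904 Pa.
Required CL = L/(qS) = 1.0791×10^6/(8904·246) = 0.4926.
CD = 0.023 + 0.0545 × 0.4926² = 0.03623.
D = q·S·CD = 8904 × 246 × 0.03623 = 79350 N

D = 79400 N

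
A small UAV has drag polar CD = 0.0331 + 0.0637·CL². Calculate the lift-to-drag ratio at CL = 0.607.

L/D = 10.7

CD = 0.0331 + 0.0637 × 0.607² = 0.05657
L/D = CL/CD = 0.607 / 0.05657 = 10.7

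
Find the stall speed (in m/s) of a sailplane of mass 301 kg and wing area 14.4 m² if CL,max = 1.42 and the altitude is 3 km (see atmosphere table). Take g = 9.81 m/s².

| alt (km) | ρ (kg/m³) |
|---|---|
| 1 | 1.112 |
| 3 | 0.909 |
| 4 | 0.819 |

V_stall = 17.8 m/s

At 3 km, from the table: ρ = 0.909 kg/m³.
Weight W = mg = 301 × 9.81 = 2953 N.
From L = ½ρV²S·CL,max = W: V_stall = √(2W/(ρSCL,max)) = √(2·2953/(0.909·14.4·1.42))
V_stall = √317.7 = 17.8 m/s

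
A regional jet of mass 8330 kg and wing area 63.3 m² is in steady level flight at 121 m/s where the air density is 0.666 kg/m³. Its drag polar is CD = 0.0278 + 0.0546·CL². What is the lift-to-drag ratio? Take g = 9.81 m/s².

L/D = 8.37

In steady level flight, lift balances weight: W = mg = 8330 × 9.81 = 81717 N.
q = ½ρv² = ½ × 0.666 × 121² = 4875 Pa.
Required CL = L/(qS) = 81717/(4875·63.3) = 0.2648.
CD = 0.0278 + 0.0546 × 0.2648² = 0.03163.
L/D = CL/CD = 0.2648 / 0.03163 = 8.37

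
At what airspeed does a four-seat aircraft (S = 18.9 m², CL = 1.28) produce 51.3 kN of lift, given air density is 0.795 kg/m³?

v = 73 m/s

L = ½ρv²S·CL ⇒ v = √(2L/(ρ·S·CL))
v = √(2 × 51300 / (0.795 × 18.9 × 1.28)) = √5335 = 73 m/s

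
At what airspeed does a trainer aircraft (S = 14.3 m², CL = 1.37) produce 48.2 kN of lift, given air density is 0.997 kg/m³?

L = ½ρv²S·CL ⇒ v = √(2L/(ρ·S·CL))
v = √(2 × 48200 / (0.997 × 14.3 × 1.37)) = √4935 = 70.3 m/s

v = 70.3 m/s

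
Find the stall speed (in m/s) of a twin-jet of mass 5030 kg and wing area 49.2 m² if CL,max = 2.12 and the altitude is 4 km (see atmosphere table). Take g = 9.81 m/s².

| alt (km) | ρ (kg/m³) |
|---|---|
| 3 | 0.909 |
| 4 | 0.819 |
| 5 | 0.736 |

At 4 km, from the table: ρ = 0.819 kg/m³.
At stall, lift equals weight: L = W = m·g = 5030 × 9.81 = 49340 N.
V_stall = √(2W/(ρ·S·CL,max)) = √(2 × 49340 / (0.819 × 49.2 × 2.12))
V_stall = √1155 = 34 m/s

V_stall = 34 m/s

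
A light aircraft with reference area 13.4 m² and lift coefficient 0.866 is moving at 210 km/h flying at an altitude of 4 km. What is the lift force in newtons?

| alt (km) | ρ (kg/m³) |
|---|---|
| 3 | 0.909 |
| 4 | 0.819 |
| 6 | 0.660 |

L = 16200 N

At 4 km, from the table: ρ = 0.819 kg/m³.
Convert speed: v = 210 km/h ÷ 3.6 = 58.33 m/s.
Dynamic pressure q = ½ρv² = ½ × 0.819 × 58.33² = 1393 Pa.
L = q·S·CL = 1393 × 13.4 × 0.866 = 16200 N ≈ 16.2 kN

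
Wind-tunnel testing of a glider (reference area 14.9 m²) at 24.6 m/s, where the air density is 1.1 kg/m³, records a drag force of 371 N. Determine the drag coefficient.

From D = ½ρv²S·CD, rearranging gives CD = 2D/(ρv²S).
CD = 2 × 371 / (1.1 × 24.6² × 14.9) = 0.0748

CD = 0.0748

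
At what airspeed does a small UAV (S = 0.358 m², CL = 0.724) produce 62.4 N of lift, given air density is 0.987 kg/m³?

v = 22.1 m/s

L = ½ρv²S·CL ⇒ v = √(2L/(ρ·S·CL))
v = √(2 × 62.4 / (0.987 × 0.358 × 0.724)) = √487.8 = 22.1 m/s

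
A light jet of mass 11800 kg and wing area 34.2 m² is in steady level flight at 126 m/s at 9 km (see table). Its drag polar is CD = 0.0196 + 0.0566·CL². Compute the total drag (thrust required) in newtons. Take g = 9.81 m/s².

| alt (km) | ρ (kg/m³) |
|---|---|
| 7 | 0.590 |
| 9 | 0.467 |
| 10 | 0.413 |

D = 8470 N

At 9 km, from the table: ρ = 0.467 kg/m³.
In steady level flight, lift balances weight: W = mg = 11800 × 9.81 = 1.1576×10^5 N.
Dynamic pressure q = 0.5 × 0.467 × 126² = 3707 Pa.
CL = W/(q·S) = 1.1576×10^5 / (3707 × 34.2) = 0.9131.
CD = 0.0196 + 0.0566 × 0.9131² = 0.06679.
D = q·S·CD = 3707 × 34.2 × 0.06679 = 8467 N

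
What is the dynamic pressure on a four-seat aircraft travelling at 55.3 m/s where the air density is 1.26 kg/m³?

q = ½ρv² = ½ × 1.26 × 55.3² = 1930 Pa

q = 1930 Pa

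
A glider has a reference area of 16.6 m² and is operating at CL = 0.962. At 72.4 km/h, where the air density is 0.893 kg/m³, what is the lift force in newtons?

L = 2880 N

Convert speed: v = 72.4 km/h ÷ 3.6 = 20.11 m/s.
L = ½ρv²S·CL = ½ × 0.893 × 20.11² × 16.6 × 0.962 = 2880 N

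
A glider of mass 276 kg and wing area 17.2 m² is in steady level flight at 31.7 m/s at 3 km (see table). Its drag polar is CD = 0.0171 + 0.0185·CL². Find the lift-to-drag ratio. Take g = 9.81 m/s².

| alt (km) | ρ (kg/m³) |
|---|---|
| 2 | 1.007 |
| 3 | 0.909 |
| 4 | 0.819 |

At 3 km, from the table: ρ = 0.909 kg/m³.
In steady level flight, lift balances weight: W = mg = 276 × 9.81 = 2707.6 N.
q = ½ρv² = ½ × 0.909 × 31.7² = 456.7 Pa.
CL = W/(q·S) = 2707.6 / (456.7 × 17.2) = 0.3447.
CD = 0.0171 + 0.0185 × 0.3447² = 0.0193.
L/D = CL/CD = 0.3447 / 0.0193 = 17.9

L/D = 17.9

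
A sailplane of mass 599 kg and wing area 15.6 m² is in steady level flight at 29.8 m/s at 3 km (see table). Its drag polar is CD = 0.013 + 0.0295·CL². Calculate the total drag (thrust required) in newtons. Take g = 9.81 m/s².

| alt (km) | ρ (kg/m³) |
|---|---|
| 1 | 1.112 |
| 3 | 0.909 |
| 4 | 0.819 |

D = 244 N

At 3 km, from the table: ρ = 0.909 kg/m³.
Weight W = mg = 599 × 9.81 = 5876.2 N; in level flight L = W.
q = ½ρv² = ½ × 0.909 × 29.8² = 403.6 Pa.
Required CL = L/(qS) = 5876.2/(403.6·15.6) = 0.9333.
CD = 0.013 + 0.0295 × 0.9333² = 0.03869.
D = q·S·CD = 403.6 × 15.6 × 0.03869 = 243.6 N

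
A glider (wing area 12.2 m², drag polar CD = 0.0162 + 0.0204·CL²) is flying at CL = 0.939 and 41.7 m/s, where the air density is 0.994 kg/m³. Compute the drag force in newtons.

D = 360 N

CD = 0.0162 + 0.0204 × 0.939² = 0.03419
D = ½ρv²S·CD = ½ × 0.994 × 41.7² × 12.2 × 0.03419 = 360 N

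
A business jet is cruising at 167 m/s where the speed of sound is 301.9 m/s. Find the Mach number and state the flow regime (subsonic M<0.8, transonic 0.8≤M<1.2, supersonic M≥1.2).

M = 0.553 (subsonic)

M = v/a = 167 / 301.9 = 0.553
M = 0.553 → subsonic.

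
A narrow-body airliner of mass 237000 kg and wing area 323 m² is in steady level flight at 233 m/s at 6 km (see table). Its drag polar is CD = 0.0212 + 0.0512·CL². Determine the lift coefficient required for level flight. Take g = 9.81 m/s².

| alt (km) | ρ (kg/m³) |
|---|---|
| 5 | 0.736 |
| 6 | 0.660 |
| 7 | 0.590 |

At 6 km, from the table: ρ = 0.660 kg/m³.
Weight W = mg = 237000 × 9.81 = 2.325×10^6 N; in level flight L = W.
Dynamic pressure q = 0.5 × 0.66 × 233² = 17920 Pa.
CL = W/(q·S) = 2.325×10^6 / (17920 × 323) = 0.4018.

CL = 0.402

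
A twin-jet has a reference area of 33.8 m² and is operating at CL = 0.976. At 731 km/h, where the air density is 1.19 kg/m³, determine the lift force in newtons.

L = 8.09×10^5 N

Convert speed: v = 731 km/h ÷ 3.6 = 203.1 m/s.
L = ½ρv²S·CL = ½ × 1.19 × 203.1² × 33.8 × 0.976 = 8.09×10^5 N ≈ 809 kN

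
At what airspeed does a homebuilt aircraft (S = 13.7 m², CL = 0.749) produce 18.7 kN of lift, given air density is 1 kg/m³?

v = 60.4 m/s

L = ½ρv²S·CL ⇒ v = √(2L/(ρ·S·CL))
v = √(2 × 18700 / (1 × 13.7 × 0.749)) = √3645 = 60.4 m/s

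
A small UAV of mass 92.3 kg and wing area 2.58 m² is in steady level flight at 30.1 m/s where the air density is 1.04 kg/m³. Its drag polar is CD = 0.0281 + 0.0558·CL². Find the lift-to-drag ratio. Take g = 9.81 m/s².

L/D = 12.6

In steady level flight, lift balances weight: W = mg = 92.3 × 9.81 = 905.46 N.
Dynamic pressure q = 0.5 × 1.04 × 30.1² = 471.1 Pa.
Required CL = L/(qS) = 905.46/(471.1·2.58) = 0.7449.
CD = 0.0281 + 0.0558 × 0.7449² = 0.05906.
L/D = CL/CD = 0.7449 / 0.05906 = 12.6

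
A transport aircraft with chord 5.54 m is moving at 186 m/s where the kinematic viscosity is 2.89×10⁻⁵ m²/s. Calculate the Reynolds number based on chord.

Re = v·c/ν = 186 × 5.54 / (2.89×10⁻⁵) = 3.57×10^7

Re = 3.57×10^7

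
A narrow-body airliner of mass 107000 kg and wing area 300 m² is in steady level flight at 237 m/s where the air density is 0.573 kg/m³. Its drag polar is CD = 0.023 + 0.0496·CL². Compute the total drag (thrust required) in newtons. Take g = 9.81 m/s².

D = 1.22×10^5 N

Weight W = mg = 107000 × 9.81 = 1.0497×10^6 N; in level flight L = W.
Dynamic pressure q = 0.5 × 0.573 × 237² = 16090 Pa.
Required CL = L/(qS) = 1.0497×10^6/(16090·300) = 0.2174.
CD = 0.023 + 0.0496 × 0.2174² = 0.02534.
D = q·S·CD = 16090 × 300 × 0.02534 = 1.224×10^5 N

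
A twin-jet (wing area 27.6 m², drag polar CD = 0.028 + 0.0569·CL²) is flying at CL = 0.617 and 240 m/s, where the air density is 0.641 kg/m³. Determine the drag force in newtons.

D = 25300 N

CD = 0.028 + 0.0569 × 0.617² = 0.04966
D = ½ρv²S·CD = ½ × 0.641 × 240² × 27.6 × 0.04966 = 25300 N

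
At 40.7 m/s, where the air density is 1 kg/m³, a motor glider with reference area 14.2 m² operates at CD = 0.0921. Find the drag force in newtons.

D = 1080 N

D = ½ρv²S·CD = ½ × 1 × 40.7² × 14.2 × 0.0921 = 1080 N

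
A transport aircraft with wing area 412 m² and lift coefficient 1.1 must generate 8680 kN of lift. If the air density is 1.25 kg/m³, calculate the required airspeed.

L = ½ρv²S·CL ⇒ v = √(2L/(ρ·S·CL))
v = √(2 × 8.68×10^6 / (1.25 × 412 × 1.1)) = √30640 = 175 m/s

v = 175 m/s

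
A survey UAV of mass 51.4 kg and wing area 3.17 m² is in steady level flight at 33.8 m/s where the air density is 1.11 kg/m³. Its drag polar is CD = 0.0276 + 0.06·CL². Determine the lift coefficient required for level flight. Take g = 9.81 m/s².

In steady level flight, lift balances weight: W = mg = 51.4 × 9.81 = 504.23 N.
Dynamic pressure q = 0.5 × 1.11 × 33.8² = 634.1 Pa.
CL = W/(q·S) = 504.23 / (634.1 × 3.17) = 0.2509.

CL = 0.251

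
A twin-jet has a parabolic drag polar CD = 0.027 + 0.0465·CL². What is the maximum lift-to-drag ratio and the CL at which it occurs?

For CD = CD0 + K·CL², (L/D)max occurs at CL* = √(CD0/K) and equals 1/(2√(K·CD0)).
(L/D)max = 1/(2√(0.0465 × 0.027)) = 1/(2 × 0.03543) = 14.1
CL* = √(0.027/0.0465) = 0.762

(L/D)max = 14.1, at CL = 0.762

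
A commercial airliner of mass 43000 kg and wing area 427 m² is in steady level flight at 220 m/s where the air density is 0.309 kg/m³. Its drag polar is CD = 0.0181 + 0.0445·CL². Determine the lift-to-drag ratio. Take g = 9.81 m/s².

L/D = 7

Weight W = mg = 43000 × 9.81 = 4.2183×10^5 N; in level flight L = W.
Dynamic pressure q = 0.5 × 0.309 × 220² = 7478 Pa.
Required CL = L/(qS) = 4.2183×10^5/(7478·427) = 0.1321.
CD = 0.0181 + 0.0445 × 0.1321² = 0.01888.
L/D = CL/CD = 0.1321 / 0.01888 = 7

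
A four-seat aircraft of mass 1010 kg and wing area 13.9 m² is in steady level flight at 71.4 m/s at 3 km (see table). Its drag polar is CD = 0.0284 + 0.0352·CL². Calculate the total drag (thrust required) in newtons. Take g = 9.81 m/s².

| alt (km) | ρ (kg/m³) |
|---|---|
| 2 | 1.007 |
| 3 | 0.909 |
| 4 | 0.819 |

At 3 km, from the table: ρ = 0.909 kg/m³.
Weight W = mg = 1010 × 9.81 = 9908.1 N; in level flight L = W.
q = ½ρv² = ½ × 0.909 × 71.4² = 2317 Pa.
CL = 2W/(ρv²S) = 2×9908.1/(0.909×71.4²×13.9) = 0.3076.
CD = 0.0284 + 0.0352 × 0.3076² = 0.03173.
D = q·S·CD = 2317 × 13.9 × 0.03173 = 1022 N

D = 1020 N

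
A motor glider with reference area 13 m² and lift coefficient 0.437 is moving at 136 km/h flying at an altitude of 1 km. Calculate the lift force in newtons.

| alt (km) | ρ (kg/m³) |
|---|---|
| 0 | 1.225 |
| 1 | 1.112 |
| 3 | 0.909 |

At 1 km, from the table: ρ = 1.112 kg/m³.
Convert speed: v = 136 km/h ÷ 3.6 = 37.78 m/s.
L = ½ρv²S·CL = ½ × 1.112 × 37.78² × 13 × 0.437 = 4510 N

L = 4510 N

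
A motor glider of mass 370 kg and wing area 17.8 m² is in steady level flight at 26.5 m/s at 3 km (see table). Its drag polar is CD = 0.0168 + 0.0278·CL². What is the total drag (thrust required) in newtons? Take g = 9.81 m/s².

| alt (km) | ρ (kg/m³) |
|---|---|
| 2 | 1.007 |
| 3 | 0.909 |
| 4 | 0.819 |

At 3 km, from the table: ρ = 0.909 kg/m³.
Level flight ⇒ L = W = m·g = 370 × 9.81 = 3629.7 N.
q = ½ρv² = ½ × 0.909 × 26.5² = 319.2 Pa.
CL = W/(q·S) = 3629.7 / (319.2 × 17.8) = 0.6389.
CD = 0.0168 + 0.0278 × 0.6389² = 0.02815.
D = q·S·CD = 319.2 × 17.8 × 0.02815 = 159.9 N

D = 160 N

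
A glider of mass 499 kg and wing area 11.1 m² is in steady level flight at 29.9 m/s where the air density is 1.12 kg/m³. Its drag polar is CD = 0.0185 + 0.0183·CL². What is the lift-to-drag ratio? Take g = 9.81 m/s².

L/D = 26.9

In steady level flight, lift balances weight: W = mg = 499 × 9.81 = 4895.2 N.
Dynamic pressure q = 0.5 × 1.12 × 29.9² = 500.6 Pa.
CL = W/(q·S) = 4895.2 / (500.6 × 11.1) = 0.8809.
CD = 0.0185 + 0.0183 × 0.8809² = 0.0327.
L/D = CL/CD = 0.8809 / 0.0327 = 26.9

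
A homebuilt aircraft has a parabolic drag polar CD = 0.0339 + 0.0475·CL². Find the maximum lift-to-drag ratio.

For CD = CD0 + K·CL², (L/D)max occurs at CL* = √(CD0/K) and equals 1/(2√(K·CD0)).
(L/D)max = 1/(2√(0.0475 × 0.0339)) = 1/(2 × 0.04013) = 12.5

(L/D)max = 12.5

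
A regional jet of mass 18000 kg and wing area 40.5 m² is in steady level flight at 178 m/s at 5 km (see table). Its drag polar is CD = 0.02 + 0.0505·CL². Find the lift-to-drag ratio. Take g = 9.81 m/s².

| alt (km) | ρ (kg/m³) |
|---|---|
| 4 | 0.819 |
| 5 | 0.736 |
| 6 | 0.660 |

L/D = 13.8

At 5 km, from the table: ρ = 0.736 kg/m³.
Weight W = mg = 18000 × 9.81 = 1.7658×10^5 N; in level flight L = W.
Dynamic pressure q = 0.5 × 0.736 × 178² = 11660 Pa.
CL = W/(q·S) = 1.7658×10^5 / (11660 × 40.5) = 0.3739.
CD = 0.02 + 0.0505 × 0.3739² = 0.02706.
L/D = CL/CD = 0.3739 / 0.02706 = 13.8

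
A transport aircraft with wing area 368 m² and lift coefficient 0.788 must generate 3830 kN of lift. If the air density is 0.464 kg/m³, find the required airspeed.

L = ½ρv²S·CL ⇒ v = √(2L/(ρ·S·CL))
v = √(2 × 3.83×10^6 / (0.464 × 368 × 0.788)) = √56930 = 239 m/s

v = 239 m/s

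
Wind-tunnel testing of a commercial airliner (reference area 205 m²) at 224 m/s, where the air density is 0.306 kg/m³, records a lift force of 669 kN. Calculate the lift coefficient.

CL = 0.425

From L = ½ρv²S·CL, rearranging gives CL = 2L/(ρv²S).
CL = 2 × 6.69×10^5 / (0.306 × 224² × 205) = 0.425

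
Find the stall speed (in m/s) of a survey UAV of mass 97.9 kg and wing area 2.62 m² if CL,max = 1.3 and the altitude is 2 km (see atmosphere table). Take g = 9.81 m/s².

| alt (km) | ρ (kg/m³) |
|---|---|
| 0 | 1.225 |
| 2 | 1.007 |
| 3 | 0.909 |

V_stall = 23.7 m/s

At 2 km, from the table: ρ = 1.007 kg/m³.
At stall, lift equals weight: L = W = m·g = 97.9 × 9.81 = 960.4 N.
V_stall = √(2W/(ρ·S·CL,max)) = √(2 × 960.4 / (1.007 × 2.62 × 1.3))
V_stall = √560 = 23.7 m/s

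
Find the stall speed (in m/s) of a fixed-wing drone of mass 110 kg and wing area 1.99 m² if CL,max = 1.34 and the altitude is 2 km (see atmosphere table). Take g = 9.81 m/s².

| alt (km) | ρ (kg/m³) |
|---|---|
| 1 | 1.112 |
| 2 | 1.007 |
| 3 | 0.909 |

V_stall = 28.3 m/s

At 2 km, from the table: ρ = 1.007 kg/m³.
Weight W = mg = 110 × 9.81 = 1079 N.
From L = ½ρV²S·CL,max = W: V_stall = √(2W/(ρSCL,max)) = √(2·1079/(1.007·1.99·1.34))
V_stall = √803.7 = 28.3 m/s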